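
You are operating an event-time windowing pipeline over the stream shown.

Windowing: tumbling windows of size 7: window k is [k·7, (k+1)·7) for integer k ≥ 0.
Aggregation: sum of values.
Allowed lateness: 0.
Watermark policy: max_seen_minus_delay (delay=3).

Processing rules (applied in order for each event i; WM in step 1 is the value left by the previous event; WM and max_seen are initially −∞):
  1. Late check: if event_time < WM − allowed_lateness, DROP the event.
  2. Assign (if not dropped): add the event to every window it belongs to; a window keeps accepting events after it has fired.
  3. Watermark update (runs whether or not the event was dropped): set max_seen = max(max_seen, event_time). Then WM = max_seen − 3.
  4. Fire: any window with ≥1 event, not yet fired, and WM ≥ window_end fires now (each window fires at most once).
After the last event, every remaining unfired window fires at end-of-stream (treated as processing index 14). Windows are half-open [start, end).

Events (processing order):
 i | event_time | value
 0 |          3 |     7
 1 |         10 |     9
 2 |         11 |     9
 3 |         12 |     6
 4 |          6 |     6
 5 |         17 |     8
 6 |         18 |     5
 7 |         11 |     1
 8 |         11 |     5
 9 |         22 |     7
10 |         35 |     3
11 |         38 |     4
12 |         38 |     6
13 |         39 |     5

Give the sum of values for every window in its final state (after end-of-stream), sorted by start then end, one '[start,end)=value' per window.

i=0 t=3 v=7: → [0,7); WM=0
i=1 t=10 v=9: → [7,14); WM=7; [0,7) fires=7
i=2 t=11 v=9: → [7,14); WM=8
i=3 t=12 v=6: → [7,14); WM=9
i=4 t=6 v=6: DROP (t<9-0); WM=9
i=5 t=17 v=8: → [14,21); WM=14; [7,14) fires=24
i=6 t=18 v=5: → [14,21); WM=15
i=7 t=11 v=1: DROP (t<15-0); WM=15
i=8 t=11 v=5: DROP (t<15-0); WM=15
i=9 t=22 v=7: → [21,28); WM=19
i=10 t=35 v=3: → [35,42); WM=32; [14,21) fires=13 [21,28) fires=7
i=11 t=38 v=4: → [35,42); WM=35
i=12 t=38 v=6: → [35,42); WM=35
i=13 t=39 v=5: → [35,42); WM=36

[0,7)=7 [7,14)=24 [14,21)=13 [21,28)=7 [35,42)=18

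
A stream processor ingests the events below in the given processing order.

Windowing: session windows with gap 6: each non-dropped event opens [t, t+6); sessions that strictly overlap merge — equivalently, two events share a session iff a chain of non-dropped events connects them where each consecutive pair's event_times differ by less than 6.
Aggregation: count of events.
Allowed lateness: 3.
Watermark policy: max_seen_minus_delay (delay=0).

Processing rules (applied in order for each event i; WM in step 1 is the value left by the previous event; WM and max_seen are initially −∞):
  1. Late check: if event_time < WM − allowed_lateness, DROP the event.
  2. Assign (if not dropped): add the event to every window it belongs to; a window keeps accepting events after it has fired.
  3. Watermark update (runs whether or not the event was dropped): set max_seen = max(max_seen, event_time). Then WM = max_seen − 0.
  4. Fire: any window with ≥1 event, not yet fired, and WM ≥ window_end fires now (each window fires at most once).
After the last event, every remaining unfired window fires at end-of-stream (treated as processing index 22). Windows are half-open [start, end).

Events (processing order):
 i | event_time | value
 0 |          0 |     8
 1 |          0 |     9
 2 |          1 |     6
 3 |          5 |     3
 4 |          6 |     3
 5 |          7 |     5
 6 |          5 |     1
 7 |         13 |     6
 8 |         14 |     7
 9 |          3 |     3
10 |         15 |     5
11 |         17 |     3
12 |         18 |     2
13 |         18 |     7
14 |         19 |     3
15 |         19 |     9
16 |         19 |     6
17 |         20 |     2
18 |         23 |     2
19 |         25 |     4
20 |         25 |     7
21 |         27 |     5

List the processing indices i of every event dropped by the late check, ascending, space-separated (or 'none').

9

i=0 t=0 v=8: → [0,6); WM=0
i=1 t=0 v=9: → [0,6); WM=0
i=2 t=1 v=6: → [0,7); WM=1
i=3 t=5 v=3: → [0,11); WM=5
i=4 t=6 v=3: → [0,12); WM=6
i=5 t=7 v=5: → [0,13); WM=7
i=6 t=5 v=1: → [0,13); WM=7
i=7 t=13 v=6: → [13,19); WM=13
i=8 t=14 v=7: → [13,20); WM=14
i=9 t=3 v=3: DROP (t<14-3); WM=14
i=10 t=15 v=5: → [13,21); WM=15
i=11 t=17 v=3: → [13,23); WM=17
i=12 t=18 v=2: → [13,24); WM=18
i=13 t=18 v=7: → [13,24); WM=18
i=14 t=19 v=3: → [13,25); WM=19
i=15 t=19 v=9: → [13,25); WM=19
i=16 t=19 v=6: → [13,25); WM=19
i=17 t=20 v=2: → [13,26); WM=20
i=18 t=23 v=2: → [13,29); WM=23
i=19 t=25 v=4: → [13,31); WM=25
i=20 t=25 v=7: → [13,31); WM=25
i=21 t=27 v=5: → [13,33); WM=27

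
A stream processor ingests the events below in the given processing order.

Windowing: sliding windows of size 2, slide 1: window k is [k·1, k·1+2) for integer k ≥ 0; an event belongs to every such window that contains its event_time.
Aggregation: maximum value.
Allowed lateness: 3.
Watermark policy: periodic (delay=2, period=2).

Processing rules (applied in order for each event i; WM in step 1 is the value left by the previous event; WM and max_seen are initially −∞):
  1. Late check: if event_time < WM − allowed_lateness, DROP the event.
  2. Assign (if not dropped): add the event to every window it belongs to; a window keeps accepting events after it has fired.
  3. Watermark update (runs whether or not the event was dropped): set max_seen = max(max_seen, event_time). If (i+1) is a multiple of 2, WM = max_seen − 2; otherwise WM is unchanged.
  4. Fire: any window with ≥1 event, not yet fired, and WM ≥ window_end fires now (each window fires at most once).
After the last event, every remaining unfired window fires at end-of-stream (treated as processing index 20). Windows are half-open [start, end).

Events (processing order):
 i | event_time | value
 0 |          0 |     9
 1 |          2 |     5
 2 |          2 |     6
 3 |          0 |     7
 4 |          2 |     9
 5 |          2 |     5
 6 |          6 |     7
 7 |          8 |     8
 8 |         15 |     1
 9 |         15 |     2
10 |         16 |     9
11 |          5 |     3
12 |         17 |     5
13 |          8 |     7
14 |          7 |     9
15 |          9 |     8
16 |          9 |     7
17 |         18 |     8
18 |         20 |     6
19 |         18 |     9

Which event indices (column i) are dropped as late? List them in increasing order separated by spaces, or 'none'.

11 13 14 15 16

i=0 t=0 v=9: → [0,2); WM=−∞
i=1 t=2 v=5: → [2,4),[1,3); WM=0
i=2 t=2 v=6: → [2,4),[1,3); WM=0
i=3 t=0 v=7: → [0,2); WM=0
i=4 t=2 v=9: → [2,4),[1,3); WM=0
i=5 t=2 v=5: → [2,4),[1,3); WM=0
i=6 t=6 v=7: → [6,8),[5,7); WM=0
i=7 t=8 v=8: → [8,10),[7,9); WM=6; [0,2) fires=9 [1,3) fires=9 [2,4) fires=9
i=8 t=15 v=1: → [15,17),[14,16); WM=6
i=9 t=15 v=2: → [15,17),[14,16); WM=13; [5,7) fires=7 [6,8) fires=7 [7,9) fires=8 [8,10) fires=8
i=10 t=16 v=9: → [16,18),[15,17); WM=13
i=11 t=5 v=3: DROP (t<13-3); WM=14
i=12 t=17 v=5: → [17,19),[16,18); WM=14
i=13 t=8 v=7: DROP (t<14-3); WM=15
i=14 t=7 v=9: DROP (t<15-3); WM=15
i=15 t=9 v=8: DROP (t<15-3); WM=15
i=16 t=9 v=7: DROP (t<15-3); WM=15
i=17 t=18 v=8: → [18,20),[17,19); WM=16; [14,16) fires=2
i=18 t=20 v=6: → [20,22),[19,21); WM=16
i=19 t=18 v=9: → [18,20),[17,19); WM=18; [15,17) fires=9 [16,18) fires=9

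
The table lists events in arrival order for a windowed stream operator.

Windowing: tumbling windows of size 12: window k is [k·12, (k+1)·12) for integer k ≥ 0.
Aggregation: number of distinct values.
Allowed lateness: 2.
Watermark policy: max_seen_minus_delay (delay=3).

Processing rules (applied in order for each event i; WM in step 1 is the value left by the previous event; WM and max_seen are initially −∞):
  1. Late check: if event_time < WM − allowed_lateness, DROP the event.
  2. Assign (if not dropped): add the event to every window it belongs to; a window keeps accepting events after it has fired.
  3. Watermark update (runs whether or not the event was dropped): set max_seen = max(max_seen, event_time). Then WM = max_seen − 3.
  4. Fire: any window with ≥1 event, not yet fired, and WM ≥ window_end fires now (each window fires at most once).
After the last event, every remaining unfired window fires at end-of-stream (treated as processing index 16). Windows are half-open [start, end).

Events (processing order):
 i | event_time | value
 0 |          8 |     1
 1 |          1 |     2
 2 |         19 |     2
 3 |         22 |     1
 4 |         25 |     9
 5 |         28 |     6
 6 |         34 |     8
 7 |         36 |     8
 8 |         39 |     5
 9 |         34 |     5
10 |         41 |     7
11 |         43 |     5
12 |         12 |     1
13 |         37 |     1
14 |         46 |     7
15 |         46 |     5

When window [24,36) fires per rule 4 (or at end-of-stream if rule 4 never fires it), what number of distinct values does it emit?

3

i=0 t=8 v=1: → [0,12); WM=5
i=1 t=1 v=2: DROP (t<5-2); WM=5
i=2 t=19 v=2: → [12,24); WM=16; [0,12) fires=1
i=3 t=22 v=1: → [12,24); WM=19
i=4 t=25 v=9: → [24,36); WM=22
i=5 t=28 v=6: → [24,36); WM=25; [12,24) fires=2
i=6 t=34 v=8: → [24,36); WM=31
i=7 t=36 v=8: → [36,48); WM=33
i=8 t=39 v=5: → [36,48); WM=36; [24,36) fires=3
i=9 t=34 v=5: → [24,36); WM=36
i=10 t=41 v=7: → [36,48); WM=38
i=11 t=43 v=5: → [36,48); WM=40
i=12 t=12 v=1: DROP (t<40-2); WM=40
i=13 t=37 v=1: DROP (t<40-2); WM=40
i=14 t=46 v=7: → [36,48); WM=43
i=15 t=46 v=5: → [36,48); WM=43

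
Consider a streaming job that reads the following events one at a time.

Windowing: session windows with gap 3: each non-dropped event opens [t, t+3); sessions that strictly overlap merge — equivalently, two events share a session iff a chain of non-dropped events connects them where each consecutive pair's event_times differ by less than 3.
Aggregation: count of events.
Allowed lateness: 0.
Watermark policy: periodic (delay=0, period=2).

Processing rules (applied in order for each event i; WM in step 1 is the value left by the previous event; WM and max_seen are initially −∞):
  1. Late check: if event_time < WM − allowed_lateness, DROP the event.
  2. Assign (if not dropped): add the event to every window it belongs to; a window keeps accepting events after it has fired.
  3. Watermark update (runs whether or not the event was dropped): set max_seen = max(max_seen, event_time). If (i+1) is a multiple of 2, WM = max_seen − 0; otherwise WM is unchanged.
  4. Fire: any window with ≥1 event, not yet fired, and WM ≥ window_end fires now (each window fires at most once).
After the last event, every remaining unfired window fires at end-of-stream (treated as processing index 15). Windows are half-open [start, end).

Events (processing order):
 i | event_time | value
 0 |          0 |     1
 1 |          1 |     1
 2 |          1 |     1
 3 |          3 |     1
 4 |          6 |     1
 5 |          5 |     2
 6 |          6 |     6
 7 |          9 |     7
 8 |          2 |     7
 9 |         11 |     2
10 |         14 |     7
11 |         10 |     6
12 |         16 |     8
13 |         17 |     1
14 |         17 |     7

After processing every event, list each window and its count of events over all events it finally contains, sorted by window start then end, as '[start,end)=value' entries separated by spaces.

[0,9)=7 [9,14)=2 [14,20)=4

i=0 t=0 v=1: → [0,3); WM=−∞
i=1 t=1 v=1: → [0,4); WM=1
i=2 t=1 v=1: → [0,4); WM=1
i=3 t=3 v=1: → [0,6); WM=3
i=4 t=6 v=1: → [6,9); WM=3
i=5 t=5 v=2: → [0,9); WM=6
i=6 t=6 v=6: → [0,9); WM=6
i=7 t=9 v=7: → [9,12); WM=9
i=8 t=2 v=7: DROP (t<9-0); WM=9
i=9 t=11 v=2: → [9,14); WM=11
i=10 t=14 v=7: → [14,17); WM=11
i=11 t=10 v=6: DROP (t<11-0); WM=14
i=12 t=16 v=8: → [14,19); WM=14
i=13 t=17 v=1: → [14,20); WM=17
i=14 t=17 v=7: → [14,20); WM=17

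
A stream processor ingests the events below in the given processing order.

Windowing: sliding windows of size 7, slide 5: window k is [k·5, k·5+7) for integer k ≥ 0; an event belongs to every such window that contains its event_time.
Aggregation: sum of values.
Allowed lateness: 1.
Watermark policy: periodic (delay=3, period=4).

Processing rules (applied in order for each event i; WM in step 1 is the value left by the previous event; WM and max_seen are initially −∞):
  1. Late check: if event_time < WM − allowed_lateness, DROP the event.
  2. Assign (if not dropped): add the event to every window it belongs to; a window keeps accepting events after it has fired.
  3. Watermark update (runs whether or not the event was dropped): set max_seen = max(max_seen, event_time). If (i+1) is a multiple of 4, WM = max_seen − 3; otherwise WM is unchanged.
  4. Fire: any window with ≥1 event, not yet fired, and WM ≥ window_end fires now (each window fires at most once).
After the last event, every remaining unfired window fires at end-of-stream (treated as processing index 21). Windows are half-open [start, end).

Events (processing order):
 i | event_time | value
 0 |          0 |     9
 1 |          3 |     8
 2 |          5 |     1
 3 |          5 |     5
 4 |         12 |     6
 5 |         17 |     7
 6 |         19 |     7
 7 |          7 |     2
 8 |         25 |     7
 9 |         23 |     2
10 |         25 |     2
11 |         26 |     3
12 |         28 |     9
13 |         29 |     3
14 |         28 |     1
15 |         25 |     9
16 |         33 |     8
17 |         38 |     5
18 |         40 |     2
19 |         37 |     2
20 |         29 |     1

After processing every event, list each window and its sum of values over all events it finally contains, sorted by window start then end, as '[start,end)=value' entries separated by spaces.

i=0 t=0 v=9: → [0,7); WM=−∞
i=1 t=3 v=8: → [0,7); WM=−∞
i=2 t=5 v=1: → [5,12),[0,7); WM=−∞
i=3 t=5 v=5: → [5,12),[0,7); WM=2
i=4 t=12 v=6: → [10,17); WM=2
i=5 t=17 v=7: → [15,22); WM=2
i=6 t=19 v=7: → [15,22); WM=2
i=7 t=7 v=2: → [5,12); WM=16; [0,7) fires=23 [5,12) fires=8
i=8 t=25 v=7: → [25,32),[20,27); WM=16
i=9 t=23 v=2: → [20,27); WM=16
i=10 t=25 v=2: → [25,32),[20,27); WM=16
i=11 t=26 v=3: → [25,32),[20,27); WM=23; [10,17) fires=6 [15,22) fires=14
i=12 t=28 v=9: → [25,32); WM=23
i=13 t=29 v=3: → [25,32); WM=23
i=14 t=28 v=1: → [25,32); WM=23
i=15 t=25 v=9: → [25,32),[20,27); WM=26
i=16 t=33 v=8: → [30,37); WM=26
i=17 t=38 v=5: → [35,42); WM=26
i=18 t=40 v=2: → [40,47),[35,42); WM=26
i=19 t=37 v=2: → [35,42); WM=37; [20,27) fires=23 [25,32) fires=34 [30,37) fires=8
i=20 t=29 v=1: DROP (t<37-1); WM=37

[0,7)=23 [5,12)=8 [10,17)=6 [15,22)=14 [20,27)=23 [25,32)=34 [30,37)=8 [35,42)=9 [40,47)=2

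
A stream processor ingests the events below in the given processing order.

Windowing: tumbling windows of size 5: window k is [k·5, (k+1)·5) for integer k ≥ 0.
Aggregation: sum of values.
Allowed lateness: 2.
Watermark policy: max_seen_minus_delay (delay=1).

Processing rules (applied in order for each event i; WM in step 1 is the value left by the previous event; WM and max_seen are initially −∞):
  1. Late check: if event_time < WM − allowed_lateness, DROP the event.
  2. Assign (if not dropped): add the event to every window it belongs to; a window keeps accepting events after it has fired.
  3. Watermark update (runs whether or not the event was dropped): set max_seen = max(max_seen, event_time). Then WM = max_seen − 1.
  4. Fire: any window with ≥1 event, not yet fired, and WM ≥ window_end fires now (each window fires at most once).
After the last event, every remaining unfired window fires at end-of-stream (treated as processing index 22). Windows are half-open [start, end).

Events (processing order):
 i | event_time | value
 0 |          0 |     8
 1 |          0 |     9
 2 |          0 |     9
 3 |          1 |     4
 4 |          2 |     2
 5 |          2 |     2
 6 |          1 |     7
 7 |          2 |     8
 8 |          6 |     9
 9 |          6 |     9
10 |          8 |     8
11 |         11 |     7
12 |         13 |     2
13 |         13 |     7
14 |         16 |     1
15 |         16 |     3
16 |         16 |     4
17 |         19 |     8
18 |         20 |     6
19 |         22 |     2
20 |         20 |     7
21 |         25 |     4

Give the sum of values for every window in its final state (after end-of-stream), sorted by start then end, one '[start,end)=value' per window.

i=0 t=0 v=8: → [0,5); WM=-1
i=1 t=0 v=9: → [0,5); WM=-1
i=2 t=0 v=9: → [0,5); WM=-1
i=3 t=1 v=4: → [0,5); WM=0
i=4 t=2 v=2: → [0,5); WM=1
i=5 t=2 v=2: → [0,5); WM=1
i=6 t=1 v=7: → [0,5); WM=1
i=7 t=2 v=8: → [0,5); WM=1
i=8 t=6 v=9: → [5,10); WM=5; [0,5) fires=49
i=9 t=6 v=9: → [5,10); WM=5
i=10 t=8 v=8: → [5,10); WM=7
i=11 t=11 v=7: → [10,15); WM=10; [5,10) fires=26
i=12 t=13 v=2: → [10,15); WM=12
i=13 t=13 v=7: → [10,15); WM=12
i=14 t=16 v=1: → [15,20); WM=15; [10,15) fires=16
i=15 t=16 v=3: → [15,20); WM=15
i=16 t=16 v=4: → [15,20); WM=15
i=17 t=19 v=8: → [15,20); WM=18
i=18 t=20 v=6: → [20,25); WM=19
i=19 t=22 v=2: → [20,25); WM=21; [15,20) fires=16
i=20 t=20 v=7: → [20,25); WM=21
i=21 t=25 v=4: → [25,30); WM=24

[0,5)=49 [5,10)=26 [10,15)=16 [15,20)=16 [20,25)=15 [25,30)=4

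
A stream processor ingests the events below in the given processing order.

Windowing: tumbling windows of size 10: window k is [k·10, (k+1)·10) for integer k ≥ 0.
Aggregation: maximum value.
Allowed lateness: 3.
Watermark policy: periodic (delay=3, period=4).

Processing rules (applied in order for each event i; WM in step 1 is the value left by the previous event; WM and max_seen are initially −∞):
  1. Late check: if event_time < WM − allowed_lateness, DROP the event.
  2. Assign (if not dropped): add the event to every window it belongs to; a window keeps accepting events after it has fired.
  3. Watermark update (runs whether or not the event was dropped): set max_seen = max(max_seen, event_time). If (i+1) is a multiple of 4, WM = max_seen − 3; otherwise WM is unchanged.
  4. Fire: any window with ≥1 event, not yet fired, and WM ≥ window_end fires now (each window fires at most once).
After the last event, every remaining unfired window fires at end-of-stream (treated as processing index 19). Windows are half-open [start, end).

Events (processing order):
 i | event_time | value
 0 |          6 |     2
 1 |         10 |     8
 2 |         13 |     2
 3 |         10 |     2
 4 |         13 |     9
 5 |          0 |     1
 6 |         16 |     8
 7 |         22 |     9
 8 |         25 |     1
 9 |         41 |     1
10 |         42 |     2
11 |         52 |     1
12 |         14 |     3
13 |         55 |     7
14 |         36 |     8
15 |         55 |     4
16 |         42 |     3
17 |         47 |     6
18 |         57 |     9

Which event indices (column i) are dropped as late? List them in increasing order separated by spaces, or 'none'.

5 12 14 16 17

i=0 t=6 v=2: → [0,10); WM=−∞
i=1 t=10 v=8: → [10,20); WM=−∞
i=2 t=13 v=2: → [10,20); WM=−∞
i=3 t=10 v=2: → [10,20); WM=10; [0,10) fires=2
i=4 t=13 v=9: → [10,20); WM=10
i=5 t=0 v=1: DROP (t<10-3); WM=10
i=6 t=16 v=8: → [10,20); WM=10
i=7 t=22 v=9: → [20,30); WM=19
i=8 t=25 v=1: → [20,30); WM=19
i=9 t=41 v=1: → [40,50); WM=19
i=10 t=42 v=2: → [40,50); WM=19
i=11 t=52 v=1: → [50,60); WM=49; [10,20) fires=9 [20,30) fires=9
i=12 t=14 v=3: DROP (t<49-3); WM=49
i=13 t=55 v=7: → [50,60); WM=49
i=14 t=36 v=8: DROP (t<49-3); WM=49
i=15 t=55 v=4: → [50,60); WM=52; [40,50) fires=2
i=16 t=42 v=3: DROP (t<52-3); WM=52
i=17 t=47 v=6: DROP (t<52-3); WM=52
i=18 t=57 v=9: → [50,60); WM=52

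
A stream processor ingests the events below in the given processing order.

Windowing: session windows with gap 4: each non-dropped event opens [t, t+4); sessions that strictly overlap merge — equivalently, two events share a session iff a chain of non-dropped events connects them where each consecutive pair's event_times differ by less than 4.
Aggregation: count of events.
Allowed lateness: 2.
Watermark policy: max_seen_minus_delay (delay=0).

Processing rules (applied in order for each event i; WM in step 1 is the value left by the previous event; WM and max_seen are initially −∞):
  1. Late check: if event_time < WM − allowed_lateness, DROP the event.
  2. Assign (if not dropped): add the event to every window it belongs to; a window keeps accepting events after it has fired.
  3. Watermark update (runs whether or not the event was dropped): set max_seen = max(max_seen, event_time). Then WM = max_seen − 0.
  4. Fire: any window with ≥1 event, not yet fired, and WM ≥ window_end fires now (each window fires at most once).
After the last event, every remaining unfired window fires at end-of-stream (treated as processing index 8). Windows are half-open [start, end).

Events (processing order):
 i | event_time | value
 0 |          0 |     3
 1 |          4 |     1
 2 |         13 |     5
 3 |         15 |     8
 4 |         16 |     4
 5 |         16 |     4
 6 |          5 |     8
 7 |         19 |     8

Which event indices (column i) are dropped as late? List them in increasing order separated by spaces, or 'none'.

i=0 t=0 v=3: → [0,4); WM=0
i=1 t=4 v=1: → [4,8); WM=4
i=2 t=13 v=5: → [13,17); WM=13
i=3 t=15 v=8: → [13,19); WM=15
i=4 t=16 v=4: → [13,20); WM=16
i=5 t=16 v=4: → [13,20); WM=16
i=6 t=5 v=8: DROP (t<16-2); WM=16
i=7 t=19 v=8: → [13,23); WM=19

6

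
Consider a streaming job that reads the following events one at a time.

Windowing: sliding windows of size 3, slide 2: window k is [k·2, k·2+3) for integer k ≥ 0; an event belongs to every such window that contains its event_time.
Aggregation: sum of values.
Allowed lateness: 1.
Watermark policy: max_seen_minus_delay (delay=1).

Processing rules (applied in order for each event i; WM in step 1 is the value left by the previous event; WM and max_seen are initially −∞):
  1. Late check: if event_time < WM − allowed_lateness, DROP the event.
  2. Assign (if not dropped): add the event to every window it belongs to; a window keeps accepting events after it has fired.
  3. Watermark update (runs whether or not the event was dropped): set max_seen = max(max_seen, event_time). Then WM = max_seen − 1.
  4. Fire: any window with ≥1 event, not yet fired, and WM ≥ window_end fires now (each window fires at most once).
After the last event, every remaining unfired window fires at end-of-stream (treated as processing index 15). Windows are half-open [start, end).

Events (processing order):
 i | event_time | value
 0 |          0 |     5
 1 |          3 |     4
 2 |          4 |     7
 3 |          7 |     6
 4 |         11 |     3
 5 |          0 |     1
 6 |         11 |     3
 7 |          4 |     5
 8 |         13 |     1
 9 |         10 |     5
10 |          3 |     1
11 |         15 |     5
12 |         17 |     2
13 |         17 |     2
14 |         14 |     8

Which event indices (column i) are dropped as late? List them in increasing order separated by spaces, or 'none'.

5 7 9 10 14

i=0 t=0 v=5: → [0,3); WM=-1
i=1 t=3 v=4: → [2,5); WM=2
i=2 t=4 v=7: → [4,7),[2,5); WM=3; [0,3) fires=5
i=3 t=7 v=6: → [6,9); WM=6; [2,5) fires=11
i=4 t=11 v=3: → [10,13); WM=10; [4,7) fires=7 [6,9) fires=6
i=5 t=0 v=1: DROP (t<10-1); WM=10
i=6 t=11 v=3: → [10,13); WM=10
i=7 t=4 v=5: DROP (t<10-1); WM=10
i=8 t=13 v=1: → [12,15); WM=12
i=9 t=10 v=5: DROP (t<12-1); WM=12
i=10 t=3 v=1: DROP (t<12-1); WM=12
i=11 t=15 v=5: → [14,17); WM=14; [10,13) fires=6
i=12 t=17 v=2: → [16,19); WM=16; [12,15) fires=1
i=13 t=17 v=2: → [16,19); WM=16
i=14 t=14 v=8: DROP (t<16-1); WM=16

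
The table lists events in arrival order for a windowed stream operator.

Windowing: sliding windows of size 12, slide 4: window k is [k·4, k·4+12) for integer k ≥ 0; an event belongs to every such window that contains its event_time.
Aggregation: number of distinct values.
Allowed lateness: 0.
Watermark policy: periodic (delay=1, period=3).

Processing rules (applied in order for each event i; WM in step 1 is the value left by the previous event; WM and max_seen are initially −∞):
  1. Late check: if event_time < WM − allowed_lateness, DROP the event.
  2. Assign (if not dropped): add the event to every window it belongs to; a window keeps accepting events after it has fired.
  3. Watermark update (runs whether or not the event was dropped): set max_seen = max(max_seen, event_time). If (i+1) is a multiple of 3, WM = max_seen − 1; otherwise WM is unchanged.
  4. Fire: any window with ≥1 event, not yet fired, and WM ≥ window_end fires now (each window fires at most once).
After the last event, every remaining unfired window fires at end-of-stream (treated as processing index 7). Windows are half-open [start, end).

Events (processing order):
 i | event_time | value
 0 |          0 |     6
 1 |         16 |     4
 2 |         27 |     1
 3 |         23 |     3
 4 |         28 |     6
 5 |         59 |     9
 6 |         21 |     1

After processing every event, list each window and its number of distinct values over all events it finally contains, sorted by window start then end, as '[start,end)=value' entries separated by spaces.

i=0 t=0 v=6: → [0,12); WM=−∞
i=1 t=16 v=4: → [16,28),[12,24),[8,20); WM=−∞
i=2 t=27 v=1: → [24,36),[20,32),[16,28); WM=26; [0,12) fires=1 [8,20) fires=1 [12,24) fires=1
i=3 t=23 v=3: DROP (t<26-0); WM=26
i=4 t=28 v=6: → [28,40),[24,36),[20,32); WM=26
i=5 t=59 v=9: → [56,68),[52,64),[48,60); WM=58; [16,28) fires=2 [20,32) fires=2 [24,36) fires=2 [28,40) fires=1
i=6 t=21 v=1: DROP (t<58-0); WM=58

[0,12)=1 [8,20)=1 [12,24)=1 [16,28)=2 [20,32)=2 [24,36)=2 [28,40)=1 [48,60)=1 [52,64)=1 [56,68)=1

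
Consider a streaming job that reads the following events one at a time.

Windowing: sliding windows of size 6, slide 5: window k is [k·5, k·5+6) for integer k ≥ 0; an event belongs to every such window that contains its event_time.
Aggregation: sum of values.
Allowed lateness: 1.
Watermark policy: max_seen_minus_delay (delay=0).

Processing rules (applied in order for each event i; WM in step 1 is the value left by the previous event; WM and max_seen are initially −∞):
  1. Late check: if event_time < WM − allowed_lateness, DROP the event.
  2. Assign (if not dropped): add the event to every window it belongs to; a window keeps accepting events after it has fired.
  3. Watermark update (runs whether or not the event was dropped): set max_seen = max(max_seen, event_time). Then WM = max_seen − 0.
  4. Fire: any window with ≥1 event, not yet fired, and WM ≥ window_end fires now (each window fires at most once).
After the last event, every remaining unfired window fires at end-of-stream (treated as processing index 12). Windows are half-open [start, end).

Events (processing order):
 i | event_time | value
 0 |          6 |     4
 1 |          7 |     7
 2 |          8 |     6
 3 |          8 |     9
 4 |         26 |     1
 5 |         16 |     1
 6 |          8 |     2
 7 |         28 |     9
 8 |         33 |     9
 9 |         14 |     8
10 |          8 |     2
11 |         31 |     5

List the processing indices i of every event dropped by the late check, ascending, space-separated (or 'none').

i=0 t=6 v=4: → [5,11); WM=6
i=1 t=7 v=7: → [5,11); WM=7
i=2 t=8 v=6: → [5,11); WM=8
i=3 t=8 v=9: → [5,11); WM=8
i=4 t=26 v=1: → [25,31); WM=26; [5,11) fires=26
i=5 t=16 v=1: DROP (t<26-1); WM=26
i=6 t=8 v=2: DROP (t<26-1); WM=26
i=7 t=28 v=9: → [25,31); WM=28
i=8 t=33 v=9: → [30,36); WM=33; [25,31) fires=10
i=9 t=14 v=8: DROP (t<33-1); WM=33
i=10 t=8 v=2: DROP (t<33-1); WM=33
i=11 t=31 v=5: DROP (t<33-1); WM=33

5 6 9 10 11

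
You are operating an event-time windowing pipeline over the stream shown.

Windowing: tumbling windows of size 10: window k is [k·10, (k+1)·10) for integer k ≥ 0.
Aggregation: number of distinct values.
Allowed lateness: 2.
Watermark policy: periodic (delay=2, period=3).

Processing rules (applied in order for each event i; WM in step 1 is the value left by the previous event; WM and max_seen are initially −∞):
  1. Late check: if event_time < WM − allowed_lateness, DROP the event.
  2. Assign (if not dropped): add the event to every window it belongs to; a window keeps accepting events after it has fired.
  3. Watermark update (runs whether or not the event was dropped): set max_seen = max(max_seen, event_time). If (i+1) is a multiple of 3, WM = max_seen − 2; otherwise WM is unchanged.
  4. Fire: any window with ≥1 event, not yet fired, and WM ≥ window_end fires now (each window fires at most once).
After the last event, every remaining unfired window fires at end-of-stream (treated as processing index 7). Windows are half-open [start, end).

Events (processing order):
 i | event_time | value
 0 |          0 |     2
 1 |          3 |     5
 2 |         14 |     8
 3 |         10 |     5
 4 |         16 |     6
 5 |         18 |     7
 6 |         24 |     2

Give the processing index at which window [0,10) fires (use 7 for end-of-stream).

i=0 t=0 v=2: → [0,10); WM=−∞
i=1 t=3 v=5: → [0,10); WM=−∞
i=2 t=14 v=8: → [10,20); WM=12; [0,10) fires=2
i=3 t=10 v=5: → [10,20); WM=12
i=4 t=16 v=6: → [10,20); WM=12
i=5 t=18 v=7: → [10,20); WM=16
i=6 t=24 v=2: → [20,30); WM=16

2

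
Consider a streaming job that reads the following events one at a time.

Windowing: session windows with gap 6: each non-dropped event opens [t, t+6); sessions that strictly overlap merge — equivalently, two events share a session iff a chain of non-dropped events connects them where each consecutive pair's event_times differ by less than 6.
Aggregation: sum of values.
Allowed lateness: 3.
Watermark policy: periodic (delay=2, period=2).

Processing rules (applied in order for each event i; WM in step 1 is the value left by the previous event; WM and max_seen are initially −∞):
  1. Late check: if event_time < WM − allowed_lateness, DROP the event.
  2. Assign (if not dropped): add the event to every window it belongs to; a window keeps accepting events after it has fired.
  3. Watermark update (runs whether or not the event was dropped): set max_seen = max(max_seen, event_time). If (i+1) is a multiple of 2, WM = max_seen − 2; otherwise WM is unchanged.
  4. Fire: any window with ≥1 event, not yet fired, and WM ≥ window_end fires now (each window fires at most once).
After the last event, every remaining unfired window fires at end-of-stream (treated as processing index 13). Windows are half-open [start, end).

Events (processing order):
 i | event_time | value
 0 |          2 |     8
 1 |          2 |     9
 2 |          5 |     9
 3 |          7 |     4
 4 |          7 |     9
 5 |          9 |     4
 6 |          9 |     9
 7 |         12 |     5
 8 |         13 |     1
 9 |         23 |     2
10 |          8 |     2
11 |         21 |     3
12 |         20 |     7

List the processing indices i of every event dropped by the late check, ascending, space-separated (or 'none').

i=0 t=2 v=8: → [2,8); WM=−∞
i=1 t=2 v=9: → [2,8); WM=0
i=2 t=5 v=9: → [2,11); WM=0
i=3 t=7 v=4: → [2,13); WM=5
i=4 t=7 v=9: → [2,13); WM=5
i=5 t=9 v=4: → [2,15); WM=7
i=6 t=9 v=9: → [2,15); WM=7
i=7 t=12 v=5: → [2,18); WM=10
i=8 t=13 v=1: → [2,19); WM=10
i=9 t=23 v=2: → [23,29); WM=21
i=10 t=8 v=2: DROP (t<21-3); WM=21
i=11 t=21 v=3: → [21,29); WM=21
i=12 t=20 v=7: → [20,29); WM=21

10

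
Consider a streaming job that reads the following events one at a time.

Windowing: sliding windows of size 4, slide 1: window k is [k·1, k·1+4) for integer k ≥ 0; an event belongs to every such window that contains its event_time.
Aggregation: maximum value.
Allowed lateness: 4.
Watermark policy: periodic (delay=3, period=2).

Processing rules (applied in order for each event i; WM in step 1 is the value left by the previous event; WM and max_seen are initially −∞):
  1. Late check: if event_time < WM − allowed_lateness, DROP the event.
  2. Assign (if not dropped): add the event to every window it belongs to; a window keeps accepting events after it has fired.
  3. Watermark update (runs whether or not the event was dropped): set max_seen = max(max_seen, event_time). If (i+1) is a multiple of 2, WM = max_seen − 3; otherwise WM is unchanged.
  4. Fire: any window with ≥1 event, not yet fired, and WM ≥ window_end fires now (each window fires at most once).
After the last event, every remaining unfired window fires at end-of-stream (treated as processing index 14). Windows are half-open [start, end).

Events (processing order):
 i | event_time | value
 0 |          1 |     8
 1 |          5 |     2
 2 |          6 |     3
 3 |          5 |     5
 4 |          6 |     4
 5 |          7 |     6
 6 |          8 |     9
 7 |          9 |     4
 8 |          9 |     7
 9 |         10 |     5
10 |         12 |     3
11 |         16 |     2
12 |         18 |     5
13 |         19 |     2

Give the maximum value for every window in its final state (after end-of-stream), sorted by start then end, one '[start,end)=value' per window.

[0,4)=8 [1,5)=8 [2,6)=5 [3,7)=5 [4,8)=6 [5,9)=9 [6,10)=9 [7,11)=9 [8,12)=9 [9,13)=7 [10,14)=5 [11,15)=3 [12,16)=3 [13,17)=2 [14,18)=2 [15,19)=5 [16,20)=5 [17,21)=5 [18,22)=5 [19,23)=2

i=0 t=1 v=8: → [1,5),[0,4); WM=−∞
i=1 t=5 v=2: → [5,9),[4,8),[3,7),[2,6); WM=2
i=2 t=6 v=3: → [6,10),[5,9),[4,8),[3,7); WM=2
i=3 t=5 v=5: → [5,9),[4,8),[3,7),[2,6); WM=3
i=4 t=6 v=4: → [6,10),[5,9),[4,8),[3,7); WM=3
i=5 t=7 v=6: → [7,11),[6,10),[5,9),[4,8); WM=4; [0,4) fires=8
i=6 t=8 v=9: → [8,12),[7,11),[6,10),[5,9); WM=4
i=7 t=9 v=4: → [9,13),[8,12),[7,11),[6,10); WM=6; [1,5) fires=8 [2,6) fires=5
i=8 t=9 v=7: → [9,13),[8,12),[7,11),[6,10); WM=6
i=9 t=10 v=5: → [10,14),[9,13),[8,12),[7,11); WM=7; [3,7) fires=5
i=10 t=12 v=3: → [12,16),[11,15),[10,14),[9,13); WM=7
i=11 t=16 v=2: → [16,20),[15,19),[14,18),[13,17); WM=13; [4,8) fires=6 [5,9) fires=9 [6,10) fires=9 [7,11) fires=9 [8,12) fires=9 [9,13) fires=7
i=12 t=18 v=5: → [18,22),[17,21),[16,20),[15,19); WM=13
i=13 t=19 v=2: → [19,23),[18,22),[17,21),[16,20); WM=16; [10,14) fires=5 [11,15) fires=3 [12,16) fires=3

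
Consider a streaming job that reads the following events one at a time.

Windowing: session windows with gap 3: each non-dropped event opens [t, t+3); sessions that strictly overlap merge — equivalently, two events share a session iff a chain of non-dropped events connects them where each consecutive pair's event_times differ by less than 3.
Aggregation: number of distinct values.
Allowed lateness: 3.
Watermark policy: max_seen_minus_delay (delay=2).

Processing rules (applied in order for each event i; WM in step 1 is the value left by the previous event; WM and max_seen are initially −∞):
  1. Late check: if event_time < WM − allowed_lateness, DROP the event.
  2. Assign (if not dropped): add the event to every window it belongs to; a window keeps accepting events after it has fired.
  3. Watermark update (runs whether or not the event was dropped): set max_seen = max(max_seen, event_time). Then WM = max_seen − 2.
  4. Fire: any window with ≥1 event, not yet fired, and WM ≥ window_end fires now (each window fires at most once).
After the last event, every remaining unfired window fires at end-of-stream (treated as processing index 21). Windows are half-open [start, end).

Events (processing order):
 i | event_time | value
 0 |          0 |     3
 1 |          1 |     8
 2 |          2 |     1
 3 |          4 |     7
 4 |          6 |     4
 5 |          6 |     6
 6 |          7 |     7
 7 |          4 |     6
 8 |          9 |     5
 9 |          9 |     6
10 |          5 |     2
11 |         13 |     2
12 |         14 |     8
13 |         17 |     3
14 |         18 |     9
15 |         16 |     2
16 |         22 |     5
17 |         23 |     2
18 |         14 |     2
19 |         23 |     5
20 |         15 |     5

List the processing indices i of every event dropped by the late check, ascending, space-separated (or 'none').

18 20

i=0 t=0 v=3: → [0,3); WM=-2
i=1 t=1 v=8: → [0,4); WM=-1
i=2 t=2 v=1: → [0,5); WM=0
i=3 t=4 v=7: → [0,7); WM=2
i=4 t=6 v=4: → [0,9); WM=4
i=5 t=6 v=6: → [0,9); WM=4
i=6 t=7 v=7: → [0,10); WM=5
i=7 t=4 v=6: → [0,10); WM=5
i=8 t=9 v=5: → [0,12); WM=7
i=9 t=9 v=6: → [0,12); WM=7
i=10 t=5 v=2: → [0,12); WM=7
i=11 t=13 v=2: → [13,16); WM=11
i=12 t=14 v=8: → [13,17); WM=12
i=13 t=17 v=3: → [17,20); WM=15
i=14 t=18 v=9: → [17,21); WM=16
i=15 t=16 v=2: → [13,21); WM=16
i=16 t=22 v=5: → [22,25); WM=20
i=17 t=23 v=2: → [22,26); WM=21
i=18 t=14 v=2: DROP (t<21-3); WM=21
i=19 t=23 v=5: → [22,26); WM=21
i=20 t=15 v=5: DROP (t<21-3); WM=21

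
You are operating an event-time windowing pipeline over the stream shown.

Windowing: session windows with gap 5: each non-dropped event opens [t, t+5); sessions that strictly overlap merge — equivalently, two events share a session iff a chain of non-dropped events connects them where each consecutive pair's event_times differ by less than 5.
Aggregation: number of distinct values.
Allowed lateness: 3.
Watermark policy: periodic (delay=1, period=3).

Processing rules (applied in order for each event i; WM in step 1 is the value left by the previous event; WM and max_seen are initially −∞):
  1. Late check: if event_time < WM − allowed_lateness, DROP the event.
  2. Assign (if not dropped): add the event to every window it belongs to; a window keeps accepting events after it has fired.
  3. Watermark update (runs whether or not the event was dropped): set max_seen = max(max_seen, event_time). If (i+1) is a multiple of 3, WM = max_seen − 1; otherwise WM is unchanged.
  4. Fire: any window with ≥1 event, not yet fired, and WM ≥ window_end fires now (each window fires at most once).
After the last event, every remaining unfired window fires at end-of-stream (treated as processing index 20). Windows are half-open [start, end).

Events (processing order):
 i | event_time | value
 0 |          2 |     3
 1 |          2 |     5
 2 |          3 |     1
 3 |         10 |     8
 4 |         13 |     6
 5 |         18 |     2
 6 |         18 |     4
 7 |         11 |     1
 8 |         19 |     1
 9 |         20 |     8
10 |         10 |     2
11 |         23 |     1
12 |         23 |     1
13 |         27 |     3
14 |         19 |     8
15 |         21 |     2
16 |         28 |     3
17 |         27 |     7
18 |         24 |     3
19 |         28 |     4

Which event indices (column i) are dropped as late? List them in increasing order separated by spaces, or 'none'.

i=0 t=2 v=3: → [2,7); WM=−∞
i=1 t=2 v=5: → [2,7); WM=−∞
i=2 t=3 v=1: → [2,8); WM=2
i=3 t=10 v=8: → [10,15); WM=2
i=4 t=13 v=6: → [10,18); WM=2
i=5 t=18 v=2: → [18,23); WM=17
i=6 t=18 v=4: → [18,23); WM=17
i=7 t=11 v=1: DROP (t<17-3); WM=17
i=8 t=19 v=1: → [18,24); WM=18
i=9 t=20 v=8: → [18,25); WM=18
i=10 t=10 v=2: DROP (t<18-3); WM=18
i=11 t=23 v=1: → [18,28); WM=22
i=12 t=23 v=1: → [18,28); WM=22
i=13 t=27 v=3: → [18,32); WM=22
i=14 t=19 v=8: → [18,32); WM=26
i=15 t=21 v=2: DROP (t<26-3); WM=26
i=16 t=28 v=3: → [18,33); WM=26
i=17 t=27 v=7: → [18,33); WM=27
i=18 t=24 v=3: → [18,33); WM=27
i=19 t=28 v=4: → [18,33); WM=27

7 10 15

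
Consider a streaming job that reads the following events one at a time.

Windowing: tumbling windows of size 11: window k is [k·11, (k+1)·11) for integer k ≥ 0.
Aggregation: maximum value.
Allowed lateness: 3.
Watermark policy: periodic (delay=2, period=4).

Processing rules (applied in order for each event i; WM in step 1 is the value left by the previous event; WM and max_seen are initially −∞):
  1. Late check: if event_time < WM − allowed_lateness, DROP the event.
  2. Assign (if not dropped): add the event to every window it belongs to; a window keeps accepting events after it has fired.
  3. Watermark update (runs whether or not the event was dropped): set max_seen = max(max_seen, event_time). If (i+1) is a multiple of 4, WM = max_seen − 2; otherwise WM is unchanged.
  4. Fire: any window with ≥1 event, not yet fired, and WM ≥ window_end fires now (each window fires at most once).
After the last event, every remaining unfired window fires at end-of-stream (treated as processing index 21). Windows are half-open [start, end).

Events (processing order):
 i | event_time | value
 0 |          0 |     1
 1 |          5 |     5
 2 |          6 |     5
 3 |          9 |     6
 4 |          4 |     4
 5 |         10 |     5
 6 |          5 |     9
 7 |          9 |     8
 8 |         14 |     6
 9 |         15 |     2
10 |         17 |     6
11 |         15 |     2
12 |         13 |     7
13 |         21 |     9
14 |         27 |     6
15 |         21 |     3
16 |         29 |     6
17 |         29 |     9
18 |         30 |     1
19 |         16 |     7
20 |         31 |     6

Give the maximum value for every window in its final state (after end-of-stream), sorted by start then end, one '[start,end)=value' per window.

[0,11)=9 [11,22)=9 [22,33)=9

i=0 t=0 v=1: → [0,11); WM=−∞
i=1 t=5 v=5: → [0,11); WM=−∞
i=2 t=6 v=5: → [0,11); WM=−∞
i=3 t=9 v=6: → [0,11); WM=7
i=4 t=4 v=4: → [0,11); WM=7
i=5 t=10 v=5: → [0,11); WM=7
i=6 t=5 v=9: → [0,11); WM=7
i=7 t=9 v=8: → [0,11); WM=8
i=8 t=14 v=6: → [11,22); WM=8
i=9 t=15 v=2: → [11,22); WM=8
i=10 t=17 v=6: → [11,22); WM=8
i=11 t=15 v=2: → [11,22); WM=15; [0,11) fires=9
i=12 t=13 v=7: → [11,22); WM=15
i=13 t=21 v=9: → [11,22); WM=15
i=14 t=27 v=6: → [22,33); WM=15
i=15 t=21 v=3: → [11,22); WM=25; [11,22) fires=9
i=16 t=29 v=6: → [22,33); WM=25
i=17 t=29 v=9: → [22,33); WM=25
i=18 t=30 v=1: → [22,33); WM=25
i=19 t=16 v=7: DROP (t<25-3); WM=28
i=20 t=31 v=6: → [22,33); WM=28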